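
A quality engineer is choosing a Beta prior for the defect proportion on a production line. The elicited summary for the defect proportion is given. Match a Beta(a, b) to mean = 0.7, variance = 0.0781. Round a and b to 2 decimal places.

a = 1.18, b = 0.51

Write ν = a+b; then a = μν and Var = μ(1−μ)/(ν+1).
ν = μ(1−μ)/Var − 1 = 0.21/0.0781 − 1 = 1.6889.
a = 0.7·1.6889 = 1.18, b = 0.3·1.6889 = 0.51.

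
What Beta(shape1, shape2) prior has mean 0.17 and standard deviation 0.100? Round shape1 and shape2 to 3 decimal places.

shape1 = 2.229, shape2 = 10.881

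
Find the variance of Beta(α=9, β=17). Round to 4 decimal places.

0.0084

α+β = 26 and αβ = 153, so Var = αβ/[(α+β)²(α+β+1)] = 153/18252 = 0.0084.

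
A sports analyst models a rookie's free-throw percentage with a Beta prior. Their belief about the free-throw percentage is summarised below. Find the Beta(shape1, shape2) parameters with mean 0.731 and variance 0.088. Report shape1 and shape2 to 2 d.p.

shape1 = 0.90, shape2 = 0.33

By moment matching, shape1+shape2 = μ(1−μ)/σ² − 1 = (0.731·0.269)/0.088 − 1 = 2.2345 − 1 = 1.2345.
Since shape1/(shape1+shape2) = μ, shape1 = 0.731·1.2345 = 0.90 and shape2 = 0.269·1.2345 = 0.33.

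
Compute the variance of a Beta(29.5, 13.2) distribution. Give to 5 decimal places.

Var = αβ/[(α+β)²(α+β+1)] = (29.5×13.2)/(42.7²×43.7) = 389.40/79677.773 = 0.00489.

0.00489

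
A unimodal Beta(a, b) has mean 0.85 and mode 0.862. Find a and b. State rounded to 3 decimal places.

Let s = a+b. Mean gives a = μs = 0.85s; mode gives (a−1)/(s−2) = 0.862.
Substituting: 0.85s − 1 = 0.862(s−2) = 0.862s − 1.724, so -0.012s = -0.724 and s = 60.3333.
Then a = 0.85×60.3333 = 51.283 and b = s−a = 9.050.

a = 51.283, b = 9.050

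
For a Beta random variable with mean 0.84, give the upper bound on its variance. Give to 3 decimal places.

Var = μ(1−μ)/(α+β+1), which approaches μ(1−μ) as α+β → 0.
So the supremum is μ(1−μ) = 0.84×0.16 = 0.134.

0.134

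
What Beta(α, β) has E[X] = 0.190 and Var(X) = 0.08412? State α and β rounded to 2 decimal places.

α = 0.16, β = 0.67

By moment matching, α+β = μ(1−μ)/σ² − 1 = (0.190·0.810)/0.08412 − 1 = 1.8295 − 1 = 0.8295.
Since α/(α+β) = μ, α = 0.190·0.8295 = 0.16 and β = 0.810·0.8295 = 0.67.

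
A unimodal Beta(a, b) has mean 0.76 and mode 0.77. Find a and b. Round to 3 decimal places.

Let s = a+b. Mean gives a = μs = 0.76s; mode gives (a−1)/(s−2) = 0.77.
Substituting: 0.76s − 1 = 0.77(s−2) = 0.77s − 1.54, so -0.01s = -0.54 and s = 54.0000.
Then a = 0.76×54.0000 = 41.040 and b = s−a = 12.960.

a = 41.040, b = 12.960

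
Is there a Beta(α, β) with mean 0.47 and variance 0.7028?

No

For any Beta, Var(X) < E[X]·(1−E[X]).
Here μ(1−μ) = 0.47×0.53 = 0.2491, and 0.7028 ≥ 0.2491.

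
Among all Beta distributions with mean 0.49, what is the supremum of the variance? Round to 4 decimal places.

0.2499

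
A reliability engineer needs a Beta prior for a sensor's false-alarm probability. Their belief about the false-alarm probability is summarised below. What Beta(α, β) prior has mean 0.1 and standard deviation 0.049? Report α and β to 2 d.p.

α = 3.65, β = 32.84

First σ² = 0.002401. Setting α = μn, β = (1−μ)n with n = α+β,
μ(1−μ)/(n+1) = 0.002401 ⇒ n+1 = 0.09/0.002401 = 37.4844 ⇒ n = 36.4844.
Hence α = 0.1×36.4844 = 3.65, β = 0.9×36.4844 = 32.84.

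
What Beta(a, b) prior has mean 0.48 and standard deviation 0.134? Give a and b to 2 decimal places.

a = 6.19, b = 6.71

First σ² = 0.017956. Setting a = μn, b = (1−μ)n with n = a+b,
μ(1−μ)/(n+1) = 0.017956 ⇒ n+1 = 0.2496/0.017956 = 13.9006 ⇒ n = 12.9006.
Hence a = 0.48×12.9006 = 6.19, b = 0.52×12.9006 = 6.71.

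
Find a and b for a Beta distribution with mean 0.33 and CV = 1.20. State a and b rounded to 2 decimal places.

a = 0.14, b = 0.27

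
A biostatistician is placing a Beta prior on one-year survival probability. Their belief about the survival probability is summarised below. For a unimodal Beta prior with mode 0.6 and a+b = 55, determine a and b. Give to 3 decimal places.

a = 32.800, b = 22.200

Since the density peak of Beta(a,b) is at (a−1)/(a+b−2),
a = 1 + 0.6(55−2) = 32.800 and b = 55 − 32.800 = 22.200.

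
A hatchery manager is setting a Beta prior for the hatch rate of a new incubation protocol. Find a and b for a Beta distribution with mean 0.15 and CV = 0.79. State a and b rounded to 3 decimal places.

a = 1.212, b = 6.868

Var = (CV·μ)² = (0.79×0.15)² = 0.014042.
a+b = μ(1−μ)/Var − 1 = 0.1275/0.014042 − 1 = 8.0797.
Thus a = 0.15·8.0797 = 1.212 and b = 0.85·8.0797 = 6.868.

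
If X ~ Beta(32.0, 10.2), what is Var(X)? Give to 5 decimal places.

0.00424

α+β = 42.2 and αβ = 326.40, so Var = αβ/[(α+β)²(α+β+1)] = 326.40/76932.288 = 0.00424.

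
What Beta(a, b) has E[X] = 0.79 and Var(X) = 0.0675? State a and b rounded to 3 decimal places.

a = 1.152, b = 0.306

Write ν = a+b; then a = μν and Var = μ(1−μ)/(ν+1).
ν = μ(1−μ)/Var − 1 = 0.1659/0.0675 − 1 = 1.4578.
a = 0.79·1.4578 = 1.152, b = 0.21·1.4578 = 0.306.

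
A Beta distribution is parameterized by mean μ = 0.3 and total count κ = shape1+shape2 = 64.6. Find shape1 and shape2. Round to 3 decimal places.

shape1 = μκ = 0.3×64.6 = 19.380 and shape2 = (1−μ)κ = 0.7×64.6 = 45.220.

shape1 = 19.380, shape2 = 45.220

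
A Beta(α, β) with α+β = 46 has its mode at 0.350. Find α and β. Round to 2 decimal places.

Mode = (α−1)/(κ−2) with κ = α+β, so α−1 = 0.350·44 = 15.40.
α = 16.40; β = κ − α = 29.60.

α = 16.40, β = 29.60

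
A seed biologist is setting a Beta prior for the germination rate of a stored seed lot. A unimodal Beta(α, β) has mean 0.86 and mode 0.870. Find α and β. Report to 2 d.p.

Let s = α+β. Mean gives α = μs = 0.86s; mode gives (α−1)/(s−2) = 0.870.
Substituting: 0.86s − 1 = 0.870(s−2) = 0.870s − 1.740, so -0.010s = -0.740 and s = 74.0000.
Then α = 0.86×74.0000 = 63.64 and β = s−α = 10.36.

α = 63.64, β = 10.36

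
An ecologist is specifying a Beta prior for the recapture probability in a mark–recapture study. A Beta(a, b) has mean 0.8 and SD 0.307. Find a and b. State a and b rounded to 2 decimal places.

σ² = 0.307² = 0.094249.
With s = a+b, Var = μ(1−μ)/(s+1), so s+1 = (0.8×0.2)/0.094249 = 1.6976 and s = 0.6976.
a = μs = 0.56, b = (1−μ)s = 0.14.

a = 0.56, b = 0.14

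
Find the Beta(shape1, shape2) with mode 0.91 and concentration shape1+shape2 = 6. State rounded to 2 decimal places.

shape1 = 4.64, shape2 = 1.36

For shape1,shape2>1 the mode is (shape1−1)/(shape1+shape2−2), so shape1 = mode·(κ−2)+1 = 0.91×4+1 = 4.64.
And shape2 = (1−mode)·(κ−2)+1 = 0.09×4+1 = 1.36.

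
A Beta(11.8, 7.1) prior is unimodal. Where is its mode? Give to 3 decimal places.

The density x^(α−1)(1−x)^(β−1) is maximised at (α−1)/(α+β−2) = 10.8/16.9 = 0.639.

0.639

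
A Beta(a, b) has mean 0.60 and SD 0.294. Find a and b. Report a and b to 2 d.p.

a = 1.07, b = 0.71

First σ² = 0.086436. Setting a = μn, b = (1−μ)n with n = a+b,
μ(1−μ)/(n+1) = 0.086436 ⇒ n+1 = 0.2400/0.086436 = 2.7766 ⇒ n = 1.7766.
Hence a = 0.60×1.7766 = 1.07, b = 0.40×1.7766 = 0.71.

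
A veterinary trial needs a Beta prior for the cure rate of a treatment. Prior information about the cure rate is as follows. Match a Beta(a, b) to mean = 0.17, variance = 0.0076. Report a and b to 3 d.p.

a = 2.986, b = 14.580

Let s = a+b. The Beta variance is μ(1−μ)/(s+1).
So s+1 = μ(1−μ)/σ² = (0.17×0.83)/0.0076 = 0.1411/0.0076 = 18.5658, giving s = 17.5658.
Then a = μs = 0.17×17.5658 = 2.986 and b = (1−μ)s = 0.83×17.5658 = 14.580.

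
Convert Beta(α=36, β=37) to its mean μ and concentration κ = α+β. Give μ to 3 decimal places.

κ = α+β = 36+37 = 73; μ = α/κ = 36/73 = 0.493.

μ = 0.493, κ = 73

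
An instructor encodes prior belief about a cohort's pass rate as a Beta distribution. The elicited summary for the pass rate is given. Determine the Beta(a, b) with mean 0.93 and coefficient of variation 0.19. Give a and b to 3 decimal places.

a = 1.009, b = 0.076

σ = CV·μ = 0.19×0.93 = 0.17670, so σ² = 0.031223.
s+1 = μ(1−μ)/σ² = 0.0651/0.031223 = 2.0850, so s = a+b = 1.0850.
a = μs = 1.009, b = (1−μ)s = 0.076.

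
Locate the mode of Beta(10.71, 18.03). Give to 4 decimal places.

With α,β > 1, mode = (α−1)/(α+β−2) = 9.71/26.74 = 0.3631.

0.3631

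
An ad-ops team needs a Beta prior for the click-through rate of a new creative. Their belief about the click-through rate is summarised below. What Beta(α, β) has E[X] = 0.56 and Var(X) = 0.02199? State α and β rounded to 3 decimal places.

α = 5.715, β = 4.490

Write ν = α+β; then α = μν and Var = μ(1−μ)/(ν+1).
ν = μ(1−μ)/Var − 1 = 0.2464/0.02199 − 1 = 10.2051.
α = 0.56·10.2051 = 5.715, β = 0.44·10.2051 = 4.490.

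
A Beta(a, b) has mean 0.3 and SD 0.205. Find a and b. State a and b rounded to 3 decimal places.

a = 1.199, b = 2.798

First σ² = 0.042025. Setting a = μn, b = (1−μ)n with n = a+b,
μ(1−μ)/(n+1) = 0.042025 ⇒ n+1 = 0.21/0.042025 = 4.9970 ⇒ n = 3.9970.
Hence a = 0.3×3.9970 = 1.199, b = 0.7×3.9970 = 2.798.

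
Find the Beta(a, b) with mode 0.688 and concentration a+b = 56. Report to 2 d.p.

Mode = (a−1)/(κ−2) with κ = a+b, so a−1 = 0.688·54 = 37.15.
a = 38.15; b = κ − a = 17.85.

a = 38.15, b = 17.85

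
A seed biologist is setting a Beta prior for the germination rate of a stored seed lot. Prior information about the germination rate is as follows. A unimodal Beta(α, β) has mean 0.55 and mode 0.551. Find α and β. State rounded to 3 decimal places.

With s = α+β: μ = α/s and mode = (α−1)/(s−2). Eliminating α = μs,
μs − 1 = m(s−2) ⇒ s(μ−m) = 1−2m ⇒ s = -0.102/-0.001 = 102.0000.
So α = μs = 56.100, β = (1−μ)s = 45.900.

α = 56.100, β = 45.900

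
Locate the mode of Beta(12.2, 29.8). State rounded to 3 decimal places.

0.280

With α,β > 1, mode = (α−1)/(α+β−2) = 11.2/40.0 = 0.280.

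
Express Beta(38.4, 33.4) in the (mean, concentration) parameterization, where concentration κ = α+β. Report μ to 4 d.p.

κ = α+β = 38.4+33.4 = 71.8; μ = α/κ = 38.4/71.8 = 0.5348.

μ = 0.5348, κ = 71.8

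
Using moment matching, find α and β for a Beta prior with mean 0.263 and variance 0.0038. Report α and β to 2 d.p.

α = 13.15, β = 36.86

Write ν = α+β; then α = μν and Var = μ(1−μ)/(ν+1).
ν = μ(1−μ)/Var − 1 = 0.193831/0.0038 − 1 = 50.0082.
α = 0.263·50.0082 = 13.15, β = 0.737·50.0082 = 36.86.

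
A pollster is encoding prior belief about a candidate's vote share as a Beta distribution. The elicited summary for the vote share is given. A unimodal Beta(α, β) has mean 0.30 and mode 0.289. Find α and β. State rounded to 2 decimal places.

Let s = α+β. Mean gives α = μs = 0.30s; mode gives (α−1)/(s−2) = 0.289.
Substituting: 0.30s − 1 = 0.289(s−2) = 0.289s − 0.578, so 0.011s = 0.422 and s = 38.3636.
Then α = 0.30×38.3636 = 11.51 and β = s−α = 26.85.

α = 11.51, β = 26.85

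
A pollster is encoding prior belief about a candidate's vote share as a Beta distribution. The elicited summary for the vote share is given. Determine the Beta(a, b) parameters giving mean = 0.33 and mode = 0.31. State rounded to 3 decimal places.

a = 6.270, b = 12.730

Let s = a+b. Mean gives a = μs = 0.33s; mode gives (a−1)/(s−2) = 0.31.
Substituting: 0.33s − 1 = 0.31(s−2) = 0.31s − 0.62, so 0.02s = 0.38 and s = 19.0000.
Then a = 0.33×19.0000 = 6.270 and b = s−a = 12.730.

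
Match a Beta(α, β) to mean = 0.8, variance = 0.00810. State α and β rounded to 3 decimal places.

α = 15.002, β = 3.751

By moment matching, α+β = μ(1−μ)/σ² − 1 = (0.8·0.2)/0.00810 − 1 = 19.7531 − 1 = 18.7531.
Since α/(α+β) = μ, α = 0.8·18.7531 = 15.002 and β = 0.2·18.7531 = 3.751.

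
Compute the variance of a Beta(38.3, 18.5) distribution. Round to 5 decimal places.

Var = αβ/[(α+β)²(α+β+1)] = (38.3×18.5)/(56.8²×57.8) = 708.55/186476.672 = 0.00380.

0.00380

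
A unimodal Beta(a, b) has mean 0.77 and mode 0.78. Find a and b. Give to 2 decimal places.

a = 43.12, b = 12.88

With s = a+b: μ = a/s and mode = (a−1)/(s−2). Eliminating a = μs,
μs − 1 = m(s−2) ⇒ s(μ−m) = 1−2m ⇒ s = -0.56/-0.01 = 56.0000.
So a = μs = 43.12, b = (1−μ)s = 12.88.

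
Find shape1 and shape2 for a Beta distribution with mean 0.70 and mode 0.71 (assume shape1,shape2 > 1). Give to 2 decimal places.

Let s = shape1+shape2. Mean gives shape1 = μs = 0.70s; mode gives (shape1−1)/(s−2) = 0.71.
Substituting: 0.70s − 1 = 0.71(s−2) = 0.71s − 1.42, so -0.01s = -0.42 and s = 42.0000.
Then shape1 = 0.70×42.0000 = 29.40 and shape2 = s−shape1 = 12.60.

shape1 = 29.40, shape2 = 12.60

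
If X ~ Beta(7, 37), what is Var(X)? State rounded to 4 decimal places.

0.0030

α+β = 44 and αβ = 259, so Var = αβ/[(α+β)²(α+β+1)] = 259/87120 = 0.0030.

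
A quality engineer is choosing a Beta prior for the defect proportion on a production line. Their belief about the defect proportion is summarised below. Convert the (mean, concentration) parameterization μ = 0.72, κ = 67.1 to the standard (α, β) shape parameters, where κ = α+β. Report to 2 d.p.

α = 48.31, β = 18.79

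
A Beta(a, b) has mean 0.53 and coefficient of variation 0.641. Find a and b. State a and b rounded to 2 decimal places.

Var = (CV·μ)² = (0.641×0.53)² = 0.115416.
a+b = μ(1−μ)/Var − 1 = 0.2491/0.115416 − 1 = 1.1583.
Thus a = 0.53·1.1583 = 0.61 and b = 0.47·1.1583 = 0.54.

a = 0.61, b = 0.54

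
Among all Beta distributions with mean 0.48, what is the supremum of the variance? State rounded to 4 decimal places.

0.2496

For fixed mean μ the Beta variance is μ(1−μ)/(α+β+1), increasing as α+β decreases.
Its least upper bound (not attained) is μ(1−μ) = 0.48·0.52 = 0.2496.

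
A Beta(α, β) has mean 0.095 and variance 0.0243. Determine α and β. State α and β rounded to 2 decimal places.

α = 0.24, β = 2.30

Let s = α+β. The Beta variance is μ(1−μ)/(s+1).
So s+1 = μ(1−μ)/σ² = (0.095×0.905)/0.0243 = 0.085975/0.0243 = 3.5381, giving s = 2.5381.
Then α = μs = 0.095×2.5381 = 0.24 and β = (1−μ)s = 0.905×2.5381 = 2.30.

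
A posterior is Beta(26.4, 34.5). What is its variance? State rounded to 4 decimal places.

μ = 26.4/60.9 = 0.433498; Var = μ(1−μ)/(α+β+1) = 0.2455774/61.9 = 0.0040.

0.0040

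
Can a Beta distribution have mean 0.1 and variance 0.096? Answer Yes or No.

No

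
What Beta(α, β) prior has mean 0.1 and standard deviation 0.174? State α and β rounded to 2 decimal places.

σ² = 0.174² = 0.030276.
With s = α+β, Var = μ(1−μ)/(s+1), so s+1 = (0.1×0.9)/0.030276 = 2.9727 and s = 1.9727.
α = μs = 0.20, β = (1−μ)s = 1.78.

α = 0.20, β = 1.78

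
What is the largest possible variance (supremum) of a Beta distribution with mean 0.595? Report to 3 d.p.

0.241

For fixed mean μ the Beta variance is μ(1−μ)/(α+β+1), increasing as α+β decreases.
Its least upper bound (not attained) is μ(1−μ) = 0.595·0.405 = 0.241.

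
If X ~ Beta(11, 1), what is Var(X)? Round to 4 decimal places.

0.0059

μ = 11/12 = 0.916667; Var = μ(1−μ)/(α+β+1) = 0.0763889/13 = 0.0059.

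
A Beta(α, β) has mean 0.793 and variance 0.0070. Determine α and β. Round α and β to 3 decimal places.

α = 17.803, β = 4.647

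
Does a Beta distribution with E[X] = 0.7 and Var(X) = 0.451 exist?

No

The Beta variance bound is σ² < μ(1−μ).
Here μ(1−μ) = 0.7×0.3 = 0.21, and 0.451 ≥ 0.21.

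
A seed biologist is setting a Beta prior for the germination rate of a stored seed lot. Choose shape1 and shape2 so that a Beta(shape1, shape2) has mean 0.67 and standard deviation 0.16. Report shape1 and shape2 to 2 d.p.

shape1 = 5.12, shape2 = 2.52

First σ² = 0.0256. Setting shape1 = μn, shape2 = (1−μ)n with n = shape1+shape2,
μ(1−μ)/(n+1) = 0.0256 ⇒ n+1 = 0.2211/0.0256 = 8.6367 ⇒ n = 7.6367.
Hence shape1 = 0.67×7.6367 = 5.12, shape2 = 0.33×7.6367 = 2.52.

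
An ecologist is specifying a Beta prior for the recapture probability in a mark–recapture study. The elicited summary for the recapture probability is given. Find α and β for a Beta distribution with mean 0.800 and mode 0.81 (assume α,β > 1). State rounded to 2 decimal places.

α = 49.60, β = 12.40

Let s = α+β. Mean gives α = μs = 0.800s; mode gives (α−1)/(s−2) = 0.81.
Substituting: 0.800s − 1 = 0.81(s−2) = 0.81s − 1.62, so -0.010s = -0.62 and s = 62.0000.
Then α = 0.800×62.0000 = 49.60 and β = s−α = 12.40.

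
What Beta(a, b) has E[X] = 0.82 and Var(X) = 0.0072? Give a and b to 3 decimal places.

By moment matching, a+b = μ(1−μ)/σ² − 1 = (0.82·0.18)/0.0072 − 1 = 20.5000 − 1 = 19.5000.
Since a/(a+b) = μ, a = 0.82·19.5000 = 15.990 and b = 0.18·19.5000 = 3.510.

a = 15.990, b = 3.510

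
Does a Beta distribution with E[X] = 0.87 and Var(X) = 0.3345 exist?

No

A Beta with mean μ has variance μ(1−μ)/(α+β+1) < μ(1−μ).
Here μ(1−μ) = 0.87×0.13 = 0.1131, and 0.3345 ≥ 0.1131.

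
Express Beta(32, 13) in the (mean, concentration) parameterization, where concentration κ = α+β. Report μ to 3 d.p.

κ = α+β = 32+13 = 45; μ = α/κ = 32/45 = 0.711.

μ = 0.711, κ = 45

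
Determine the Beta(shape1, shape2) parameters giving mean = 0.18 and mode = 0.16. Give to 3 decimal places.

shape1 = 6.120, shape2 = 27.880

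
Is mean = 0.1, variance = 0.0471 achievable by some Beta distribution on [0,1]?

The Beta variance bound is σ² < μ(1−μ).
Here μ(1−μ) = 0.1×0.9 = 0.09, and 0.0471 < 0.09.

Yes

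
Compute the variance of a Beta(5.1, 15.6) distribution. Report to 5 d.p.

μ = 5.1/20.7 = 0.246377; Var = μ(1−μ)/(α+β+1) = 0.1856753/21.7 = 0.00856.

0.00856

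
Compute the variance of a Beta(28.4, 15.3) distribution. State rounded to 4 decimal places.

0.0051

α+β = 43.7 and αβ = 434.52, so Var = αβ/[(α+β)²(α+β+1)] = 434.52/85363.143 = 0.0051.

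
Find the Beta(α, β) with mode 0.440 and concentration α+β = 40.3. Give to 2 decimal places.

For α,β>1 the mode is (α−1)/(α+β−2), so α = mode·(κ−2)+1 = 0.440×38.3+1 = 17.85.
And β = (1−mode)·(κ−2)+1 = 0.560×38.3+1 = 22.45.

α = 17.85, β = 22.45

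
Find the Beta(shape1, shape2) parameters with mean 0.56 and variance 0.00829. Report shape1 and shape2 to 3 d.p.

shape1 = 16.085, shape2 = 12.638

Let s = shape1+shape2. The Beta variance is μ(1−μ)/(s+1).
So s+1 = μ(1−μ)/σ² = (0.56×0.44)/0.00829 = 0.2464/0.00829 = 29.7226, giving s = 28.7226.
Then shape1 = μs = 0.56×28.7226 = 16.085 and shape2 = (1−μ)s = 0.44×28.7226 = 12.638.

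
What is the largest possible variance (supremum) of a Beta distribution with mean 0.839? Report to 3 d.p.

Var = μ(1−μ)/(α+β+1), which approaches μ(1−μ) as α+β → 0.
So the supremum is μ(1−μ) = 0.839×0.161 = 0.135.

0.135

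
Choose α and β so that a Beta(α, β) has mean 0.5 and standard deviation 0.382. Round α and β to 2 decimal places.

Variance = 0.382² = 0.145924. The moment-matching identity α+β = μ(1−μ)/Var − 1 gives
α+β = 0.25/0.145924 − 1 = 0.7132, so α = μ·0.7132 = 0.36 and β = (1−μ)·0.7132 = 0.36.

α = 0.36, β = 0.36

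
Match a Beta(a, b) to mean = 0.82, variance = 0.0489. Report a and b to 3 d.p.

a = 1.655, b = 0.363

By moment matching, a+b = μ(1−μ)/σ² − 1 = (0.82·0.18)/0.0489 − 1 = 3.0184 − 1 = 2.0184.
Since a/(a+b) = μ, a = 0.82·2.0184 = 1.655 and b = 0.18·2.0184 = 0.363.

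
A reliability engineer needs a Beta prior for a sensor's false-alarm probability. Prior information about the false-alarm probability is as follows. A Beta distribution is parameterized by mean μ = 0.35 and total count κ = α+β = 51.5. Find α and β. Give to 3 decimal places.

α = 18.025, β = 33.475

Split κ in proportion μ : (1−μ): α = 0.35·51.5 = 18.025, β = 51.5 − 18.025 = 33.475.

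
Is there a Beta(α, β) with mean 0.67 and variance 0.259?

A Beta with mean μ has variance μ(1−μ)/(α+β+1) < μ(1−μ).
Here μ(1−μ) = 0.67×0.33 = 0.2211, and 0.259 ≥ 0.2211.

No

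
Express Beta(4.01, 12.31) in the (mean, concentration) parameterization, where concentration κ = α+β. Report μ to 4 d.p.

μ = 0.2457, κ = 16.32

κ = α+β = 4.01+12.31 = 16.32; μ = α/κ = 4.01/16.32 = 0.2457.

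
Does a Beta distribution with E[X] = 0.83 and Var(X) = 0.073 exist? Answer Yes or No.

The Beta variance bound is σ² < μ(1−μ).
Here μ(1−μ) = 0.83×0.17 = 0.1411, and 0.073 < 0.1411.

Yes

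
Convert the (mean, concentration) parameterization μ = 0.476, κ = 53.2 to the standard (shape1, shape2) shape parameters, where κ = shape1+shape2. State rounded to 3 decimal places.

shape1 = 25.323, shape2 = 27.877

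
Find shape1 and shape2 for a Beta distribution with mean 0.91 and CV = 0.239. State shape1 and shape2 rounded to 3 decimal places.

σ = CV·μ = 0.239×0.91 = 0.21749, so σ² = 0.047302.
s+1 = μ(1−μ)/σ² = 0.0819/0.047302 = 1.7314, so s = shape1+shape2 = 0.7314.
shape1 = μs = 0.666, shape2 = (1−μ)s = 0.066.

shape1 = 0.666, shape2 = 0.066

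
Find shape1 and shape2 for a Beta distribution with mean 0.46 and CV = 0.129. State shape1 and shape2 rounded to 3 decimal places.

σ = CV·μ = 0.129×0.46 = 0.05934, so σ² = 0.003521.
s+1 = μ(1−μ)/σ² = 0.2484/0.003521 = 70.5434, so s = shape1+shape2 = 69.5434.
shape1 = μs = 31.990, shape2 = (1−μ)s = 37.553.

shape1 = 31.990, shape2 = 37.553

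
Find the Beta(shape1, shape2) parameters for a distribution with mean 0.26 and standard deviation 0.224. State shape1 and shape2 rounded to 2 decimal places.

shape1 = 0.74, shape2 = 2.10

Variance = 0.224² = 0.050176. The moment-matching identity shape1+shape2 = μ(1−μ)/Var − 1 gives
shape1+shape2 = 0.1924/0.050176 − 1 = 2.8345, so shape1 = μ·2.8345 = 0.74 and shape2 = (1−μ)·2.8345 = 2.10.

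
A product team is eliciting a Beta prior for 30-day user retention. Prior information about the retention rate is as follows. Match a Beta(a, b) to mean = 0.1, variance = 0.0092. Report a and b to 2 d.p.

a = 0.88, b = 7.90

By moment matching, a+b = μ(1−μ)/σ² − 1 = (0.1·0.9)/0.0092 − 1 = 9.7826 − 1 = 8.7826.
Since a/(a+b) = μ, a = 0.1·8.7826 = 0.88 and b = 0.9·8.7826 = 7.90.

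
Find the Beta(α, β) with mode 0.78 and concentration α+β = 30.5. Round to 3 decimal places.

α = 23.230, β = 7.270

For α,β>1 the mode is (α−1)/(α+β−2), so α = mode·(κ−2)+1 = 0.78×28.5+1 = 23.230.
And β = (1−mode)·(κ−2)+1 = 0.22×28.5+1 = 7.270.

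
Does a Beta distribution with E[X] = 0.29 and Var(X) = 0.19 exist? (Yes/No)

Yes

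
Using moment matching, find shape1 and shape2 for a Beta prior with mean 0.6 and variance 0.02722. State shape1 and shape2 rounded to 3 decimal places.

By moment matching, shape1+shape2 = μ(1−μ)/σ² − 1 = (0.6·0.4)/0.02722 − 1 = 8.8170 − 1 = 7.8170.
Since shape1/(shape1+shape2) = μ, shape1 = 0.6·7.8170 = 4.690 and shape2 = 0.4·7.8170 = 3.127.

shape1 = 4.690, shape2 = 3.127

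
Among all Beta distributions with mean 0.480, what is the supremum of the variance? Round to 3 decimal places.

0.250

Var = μ(1−μ)/(α+β+1), which approaches μ(1−μ) as α+β → 0.
So the supremum is μ(1−μ) = 0.480×0.520 = 0.250.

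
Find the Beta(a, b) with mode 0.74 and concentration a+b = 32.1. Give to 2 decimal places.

a = 23.27, b = 8.83

For a,b>1 the mode is (a−1)/(a+b−2), so a = mode·(κ−2)+1 = 0.74×30.1+1 = 23.27.
And b = (1−mode)·(κ−2)+1 = 0.26×30.1+1 = 8.83.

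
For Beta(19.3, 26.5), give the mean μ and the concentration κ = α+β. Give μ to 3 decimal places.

μ = 0.421, κ = 45.8

κ = α+β = 19.3+26.5 = 45.8; μ = α/κ = 19.3/45.8 = 0.421.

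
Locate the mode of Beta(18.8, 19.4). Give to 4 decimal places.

0.4917

The density x^(α−1)(1−x)^(β−1) is maximised at (α−1)/(α+β−2) = 17.8/36.2 = 0.4917.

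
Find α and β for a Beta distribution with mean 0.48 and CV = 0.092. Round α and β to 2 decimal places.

σ = CV·μ = 0.092×0.48 = 0.04416, so σ² = 0.001950.
s+1 = μ(1−μ)/σ² = 0.2496/0.001950 = 127.9931, so s = α+β = 126.9931.
α = μs = 60.96, β = (1−μ)s = 66.04.

α = 60.96, β = 66.04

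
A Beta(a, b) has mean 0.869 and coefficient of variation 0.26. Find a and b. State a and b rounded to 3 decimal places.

a = 1.069, b = 0.161

σ = CV·μ = 0.26×0.869 = 0.22594, so σ² = 0.051049.
s+1 = μ(1−μ)/σ² = 0.113839/0.051049 = 2.2300, so s = a+b = 1.2300.
a = μs = 1.069, b = (1−μ)s = 0.161.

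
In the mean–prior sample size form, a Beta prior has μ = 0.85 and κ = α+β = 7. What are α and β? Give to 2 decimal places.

α = 5.95, β = 1.05

α = μκ = 0.85×7 = 5.95 and β = (1−μ)κ = 0.15×7 = 1.05.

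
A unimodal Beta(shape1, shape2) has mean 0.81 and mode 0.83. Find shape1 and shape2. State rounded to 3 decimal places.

Let s = shape1+shape2. Mean gives shape1 = μs = 0.81s; mode gives (shape1−1)/(s−2) = 0.83.
Substituting: 0.81s − 1 = 0.83(s−2) = 0.83s − 1.66, so -0.02s = -0.66 and s = 33.0000.
Then shape1 = 0.81×33.0000 = 26.730 and shape2 = s−shape1 = 6.270.

shape1 = 26.730, shape2 = 6.270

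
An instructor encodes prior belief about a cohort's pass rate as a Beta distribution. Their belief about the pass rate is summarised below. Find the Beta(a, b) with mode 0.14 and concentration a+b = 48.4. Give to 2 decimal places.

a = 7.50, b = 40.90

Mode = (a−1)/(κ−2) with κ = a+b, so a−1 = 0.14·46.4 = 6.50.
a = 7.50; b = κ − a = 40.90.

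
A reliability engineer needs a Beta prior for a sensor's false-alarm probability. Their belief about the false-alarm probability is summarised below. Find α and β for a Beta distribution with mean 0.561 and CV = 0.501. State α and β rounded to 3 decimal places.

σ = CV·μ = 0.501×0.561 = 0.28106, so σ² = 0.078995.
s+1 = μ(1−μ)/σ² = 0.246279/0.078995 = 3.1176, so s = α+β = 2.1176.
α = μs = 1.188, β = (1−μ)s = 0.930.

α = 1.188, β = 0.930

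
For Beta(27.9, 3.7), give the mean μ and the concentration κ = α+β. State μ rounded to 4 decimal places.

κ = α+β = 27.9+3.7 = 31.6; μ = α/κ = 27.9/31.6 = 0.8829.

μ = 0.8829, κ = 31.6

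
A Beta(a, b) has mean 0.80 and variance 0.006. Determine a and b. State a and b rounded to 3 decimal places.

a = 20.533, b = 5.133

Let s = a+b. The Beta variance is μ(1−μ)/(s+1).
So s+1 = μ(1−μ)/σ² = (0.80×0.20)/0.006 = 0.1600/0.006 = 26.6667, giving s = 25.6667.
Then a = μs = 0.80×25.6667 = 20.533 and b = (1−μ)s = 0.20×25.6667 = 5.133.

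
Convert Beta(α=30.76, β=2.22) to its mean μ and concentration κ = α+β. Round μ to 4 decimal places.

κ = α+β = 30.76+2.22 = 32.98; μ = α/κ = 30.76/32.98 = 0.9327.

μ = 0.9327, κ = 32.98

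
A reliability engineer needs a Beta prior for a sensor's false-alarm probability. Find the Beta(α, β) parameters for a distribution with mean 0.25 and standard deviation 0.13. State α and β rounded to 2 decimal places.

α = 2.52, β = 7.57

First σ² = 0.0169. Setting α = μn, β = (1−μ)n with n = α+β,
μ(1−μ)/(n+1) = 0.0169 ⇒ n+1 = 0.1875/0.0169 = 11.0947 ⇒ n = 10.0947.
Hence α = 0.25×10.0947 = 2.52, β = 0.75×10.0947 = 7.57.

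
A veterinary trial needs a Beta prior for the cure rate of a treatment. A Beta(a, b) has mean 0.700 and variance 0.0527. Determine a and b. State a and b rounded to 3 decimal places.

Let s = a+b. The Beta variance is μ(1−μ)/(s+1).
So s+1 = μ(1−μ)/σ² = (0.700×0.300)/0.0527 = 0.210000/0.0527 = 3.9848, giving s = 2.9848.
Then a = μs = 0.700×2.9848 = 2.089 and b = (1−μ)s = 0.300×2.9848 = 0.895.

a = 2.089, b = 0.895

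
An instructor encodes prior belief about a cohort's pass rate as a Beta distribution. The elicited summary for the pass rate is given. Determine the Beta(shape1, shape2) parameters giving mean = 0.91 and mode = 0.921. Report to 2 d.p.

shape1 = 69.66, shape2 = 6.89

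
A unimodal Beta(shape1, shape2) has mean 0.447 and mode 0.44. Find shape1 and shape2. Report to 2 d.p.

shape1 = 7.66, shape2 = 9.48

Let s = shape1+shape2. Mean gives shape1 = μs = 0.447s; mode gives (shape1−1)/(s−2) = 0.44.
Substituting: 0.447s − 1 = 0.44(s−2) = 0.44s − 0.88, so 0.007s = 0.12 and s = 17.1429.
Then shape1 = 0.447×17.1429 = 7.66 and shape2 = s−shape1 = 9.48.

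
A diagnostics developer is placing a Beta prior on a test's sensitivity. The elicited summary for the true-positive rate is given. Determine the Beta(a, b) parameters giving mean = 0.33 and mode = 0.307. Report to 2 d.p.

With s = a+b: μ = a/s and mode = (a−1)/(s−2). Eliminating a = μs,
μs − 1 = m(s−2) ⇒ s(μ−m) = 1−2m ⇒ s = 0.386/0.023 = 16.7826.
So a = μs = 5.54, b = (1−μ)s = 11.24.

a = 5.54, b = 11.24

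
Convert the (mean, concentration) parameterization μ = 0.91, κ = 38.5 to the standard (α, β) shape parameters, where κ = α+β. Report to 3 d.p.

α = 35.035, β = 3.465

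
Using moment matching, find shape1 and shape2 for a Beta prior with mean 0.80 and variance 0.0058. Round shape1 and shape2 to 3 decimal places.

shape1 = 21.269, shape2 = 5.317

Let s = shape1+shape2. The Beta variance is μ(1−μ)/(s+1).
So s+1 = μ(1−μ)/σ² = (0.80×0.20)/0.0058 = 0.1600/0.0058 = 27.5862, giving s = 26.5862.
Then shape1 = μs = 0.80×26.5862 = 21.269 and shape2 = (1−μ)s = 0.20×26.5862 = 5.317.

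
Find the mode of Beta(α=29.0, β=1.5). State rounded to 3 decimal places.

The density x^(α−1)(1−x)^(β−1) is maximised at (α−1)/(α+β−2) = 28.0/28.5 = 0.982.

0.982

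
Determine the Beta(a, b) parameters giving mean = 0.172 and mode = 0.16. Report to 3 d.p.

Let s = a+b. Mean gives a = μs = 0.172s; mode gives (a−1)/(s−2) = 0.16.
Substituting: 0.172s − 1 = 0.16(s−2) = 0.16s − 0.32, so 0.012s = 0.68 and s = 56.6667.
Then a = 0.172×56.6667 = 9.747 and b = s−a = 46.920.

a = 9.747, b = 46.920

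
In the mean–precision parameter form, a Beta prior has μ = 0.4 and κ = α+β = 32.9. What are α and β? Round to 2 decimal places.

Split κ in proportion μ : (1−μ): α = 0.4·32.9 = 13.16, β = 32.9 − 13.16 = 19.74.

α = 13.16, β = 19.74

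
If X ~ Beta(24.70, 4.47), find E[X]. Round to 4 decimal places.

0.8468

E[X] = α/(α+β) = 24.70/29.17 = 0.8468.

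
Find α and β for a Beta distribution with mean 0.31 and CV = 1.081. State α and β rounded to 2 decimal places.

σ = CV·μ = 1.081×0.31 = 0.33511, so σ² = 0.112299.
s+1 = μ(1−μ)/σ² = 0.2139/0.112299 = 1.9047, so s = α+β = 0.9047.
α = μs = 0.28, β = (1−μ)s = 0.62.

α = 0.28, β = 0.62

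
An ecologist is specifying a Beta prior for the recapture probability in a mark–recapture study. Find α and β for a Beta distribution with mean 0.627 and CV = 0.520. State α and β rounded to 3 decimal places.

α = 0.752, β = 0.448

σ = CV·μ = 0.520×0.627 = 0.32604, so σ² = 0.106302.
s+1 = μ(1−μ)/σ² = 0.233871/0.106302 = 2.2001, so s = α+β = 1.2001.
α = μs = 0.752, β = (1−μ)s = 0.448.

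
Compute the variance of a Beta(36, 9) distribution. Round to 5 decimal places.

μ = 36/45 = 0.800000; Var = μ(1−μ)/(α+β+1) = 0.1600000/46 = 0.00348.

0.00348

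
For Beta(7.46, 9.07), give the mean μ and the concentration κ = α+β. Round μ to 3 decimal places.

κ = α+β = 7.46+9.07 = 16.53; μ = α/κ = 7.46/16.53 = 0.451.

μ = 0.451, κ = 16.53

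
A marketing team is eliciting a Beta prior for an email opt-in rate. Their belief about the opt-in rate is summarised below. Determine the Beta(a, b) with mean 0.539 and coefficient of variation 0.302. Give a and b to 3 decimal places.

σ = CV·μ = 0.302×0.539 = 0.16278, so σ² = 0.026497.
s+1 = μ(1−μ)/σ² = 0.248479/0.026497 = 9.3777, so s = a+b = 8.3777.
a = μs = 4.516, b = (1−μ)s = 3.862.

a = 4.516, b = 3.862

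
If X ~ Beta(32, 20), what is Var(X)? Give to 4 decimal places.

μ = 32/52 = 0.615385; Var = μ(1−μ)/(α+β+1) = 0.2366864/53 = 0.0045.

0.0045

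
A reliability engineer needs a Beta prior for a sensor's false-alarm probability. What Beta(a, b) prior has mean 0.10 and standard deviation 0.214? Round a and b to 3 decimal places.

a = 0.097, b = 0.869

σ² = 0.214² = 0.045796.
With s = a+b, Var = μ(1−μ)/(s+1), so s+1 = (0.10×0.90)/0.045796 = 1.9652 and s = 0.9652.
a = μs = 0.097, b = (1−μ)s = 0.869.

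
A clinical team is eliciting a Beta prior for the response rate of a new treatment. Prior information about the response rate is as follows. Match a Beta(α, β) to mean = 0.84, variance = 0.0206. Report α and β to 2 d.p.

α = 4.64, β = 0.88

By moment matching, α+β = μ(1−μ)/σ² − 1 = (0.84·0.16)/0.0206 − 1 = 6.5243 − 1 = 5.5243.
Since α/(α+β) = μ, α = 0.84·5.5243 = 4.64 and β = 0.16·5.5243 = 0.88.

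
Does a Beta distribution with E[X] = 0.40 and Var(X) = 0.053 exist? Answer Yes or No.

For any Beta, Var(X) < E[X]·(1−E[X]).
Here μ(1−μ) = 0.40×0.60 = 0.2400, and 0.053 < 0.2400.

Yes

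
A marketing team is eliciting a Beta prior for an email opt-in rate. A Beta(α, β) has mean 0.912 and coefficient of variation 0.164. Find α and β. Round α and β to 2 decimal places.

α = 2.36, β = 0.23

σ = CV·μ = 0.164×0.912 = 0.14957, so σ² = 0.022371.
s+1 = μ(1−μ)/σ² = 0.080256/0.022371 = 3.5876, so s = α+β = 2.5876.
α = μs = 2.36, β = (1−μ)s = 0.23.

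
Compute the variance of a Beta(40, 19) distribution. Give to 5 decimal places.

0.00364

Var = αβ/[(α+β)²(α+β+1)] = (40×19)/(59²×60) = 760/208860 = 0.00364.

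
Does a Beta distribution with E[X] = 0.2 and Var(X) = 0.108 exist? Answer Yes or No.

For any Beta, Var(X) < E[X]·(1−E[X]).
Here μ(1−μ) = 0.2×0.8 = 0.16, and 0.108 < 0.16.

Yes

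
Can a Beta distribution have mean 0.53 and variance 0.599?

No

The Beta variance bound is σ² < μ(1−μ).
Here μ(1−μ) = 0.53×0.47 = 0.2491, and 0.599 ≥ 0.2491.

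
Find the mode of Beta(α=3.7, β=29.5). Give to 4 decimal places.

0.0865

With α,β > 1, mode = (α−1)/(α+β−2) = 2.7/31.2 = 0.0865.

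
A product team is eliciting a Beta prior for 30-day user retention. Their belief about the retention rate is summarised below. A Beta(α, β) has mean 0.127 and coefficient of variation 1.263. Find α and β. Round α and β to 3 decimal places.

σ = CV·μ = 1.263×0.127 = 0.16040, so σ² = 0.025728.
s+1 = μ(1−μ)/σ² = 0.110871/0.025728 = 4.3093, so s = α+β = 3.3093.
α = μs = 0.420, β = (1−μ)s = 2.889.

α = 0.420, β = 2.889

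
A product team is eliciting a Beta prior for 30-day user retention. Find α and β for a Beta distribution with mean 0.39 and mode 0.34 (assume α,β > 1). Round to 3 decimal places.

Let s = α+β. Mean gives α = μs = 0.39s; mode gives (α−1)/(s−2) = 0.34.
Substituting: 0.39s − 1 = 0.34(s−2) = 0.34s − 0.68, so 0.05s = 0.32 and s = 6.4000.
Then α = 0.39×6.4000 = 2.496 and β = s−α = 3.904.

α = 2.496, β = 3.904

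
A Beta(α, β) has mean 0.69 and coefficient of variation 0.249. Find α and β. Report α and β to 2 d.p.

α = 4.31, β = 1.94

σ = CV·μ = 0.249×0.69 = 0.17181, so σ² = 0.029519.
s+1 = μ(1−μ)/σ² = 0.2139/0.029519 = 7.2463, so s = α+β = 6.2463.
α = μs = 4.31, β = (1−μ)s = 1.94.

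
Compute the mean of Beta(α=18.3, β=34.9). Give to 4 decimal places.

0.3440

E[X] = α/(α+β) = 18.3/53.2 = 0.3440.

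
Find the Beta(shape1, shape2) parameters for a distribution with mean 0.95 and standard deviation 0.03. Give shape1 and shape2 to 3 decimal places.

First σ² = 0.0009. Setting shape1 = μn, shape2 = (1−μ)n with n = shape1+shape2,
μ(1−μ)/(n+1) = 0.0009 ⇒ n+1 = 0.0475/0.0009 = 52.7778 ⇒ n = 51.7778.
Hence shape1 = 0.95×51.7778 = 49.189, shape2 = 0.05×51.7778 = 2.589.

shape1 = 49.189, shape2 = 2.589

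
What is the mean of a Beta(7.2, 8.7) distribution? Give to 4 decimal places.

0.4528

E[X] = α/(α+β) = 7.2/15.9 = 0.4528.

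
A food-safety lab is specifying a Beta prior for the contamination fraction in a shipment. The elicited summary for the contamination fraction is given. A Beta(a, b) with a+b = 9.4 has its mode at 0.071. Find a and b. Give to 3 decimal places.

Mode = (a−1)/(κ−2) with κ = a+b, so a−1 = 0.071·7.4 = 0.525.
a = 1.525; b = κ − a = 7.875.

a = 1.525, b = 7.875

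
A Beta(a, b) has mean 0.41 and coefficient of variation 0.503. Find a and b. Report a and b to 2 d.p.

a = 1.92, b = 2.77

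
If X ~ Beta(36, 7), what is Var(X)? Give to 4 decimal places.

μ = 36/43 = 0.837209; Var = μ(1−μ)/(α+β+1) = 0.1362899/44 = 0.0031.

0.0031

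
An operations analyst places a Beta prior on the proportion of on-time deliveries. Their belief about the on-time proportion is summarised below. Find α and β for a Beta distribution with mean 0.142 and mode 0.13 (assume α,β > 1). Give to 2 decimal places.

α = 8.76, β = 52.91

With s = α+β: μ = α/s and mode = (α−1)/(s−2). Eliminating α = μs,
μs − 1 = m(s−2) ⇒ s(μ−m) = 1−2m ⇒ s = 0.74/0.012 = 61.6667.
So α = μs = 8.76, β = (1−μ)s = 52.91.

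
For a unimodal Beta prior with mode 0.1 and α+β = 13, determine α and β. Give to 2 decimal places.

For α,β>1 the mode is (α−1)/(α+β−2), so α = mode·(κ−2)+1 = 0.1×11+1 = 2.10.
And β = (1−mode)·(κ−2)+1 = 0.9×11+1 = 10.90.

α = 2.10, β = 10.90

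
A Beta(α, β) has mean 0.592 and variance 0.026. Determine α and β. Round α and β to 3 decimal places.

α = 4.908, β = 3.382

Write ν = α+β; then α = μν and Var = μ(1−μ)/(ν+1).
ν = μ(1−μ)/Var − 1 = 0.241536/0.026 − 1 = 8.2898.
α = 0.592·8.2898 = 4.908, β = 0.408·8.2898 = 3.382.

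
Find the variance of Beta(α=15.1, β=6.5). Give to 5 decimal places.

μ = 15.1/21.6 = 0.699074; Var = μ(1−μ)/(α+β+1) = 0.2103695/22.6 = 0.00931.

0.00931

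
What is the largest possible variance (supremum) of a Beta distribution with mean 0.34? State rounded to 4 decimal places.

For fixed mean μ the Beta variance is μ(1−μ)/(α+β+1), increasing as α+β decreases.
Its least upper bound (not attained) is μ(1−μ) = 0.34·0.66 = 0.2244.

0.2244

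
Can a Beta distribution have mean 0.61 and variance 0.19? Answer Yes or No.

Yes

The Beta variance bound is σ² < μ(1−μ).
Here μ(1−μ) = 0.61×0.39 = 0.2379, and 0.19 < 0.2379.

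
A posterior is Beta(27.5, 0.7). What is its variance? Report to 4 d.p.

μ = 27.5/28.2 = 0.975177; Var = μ(1−μ)/(α+β+1) = 0.0242065/29.2 = 0.0008.

0.0008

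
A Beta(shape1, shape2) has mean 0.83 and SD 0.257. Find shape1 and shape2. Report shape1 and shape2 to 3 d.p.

First σ² = 0.066049. Setting shape1 = μn, shape2 = (1−μ)n with n = shape1+shape2,
μ(1−μ)/(n+1) = 0.066049 ⇒ n+1 = 0.1411/0.066049 = 2.1363 ⇒ n = 1.1363.
Hence shape1 = 0.83×1.1363 = 0.943, shape2 = 0.17×1.1363 = 0.193.

shape1 = 0.943, shape2 = 0.193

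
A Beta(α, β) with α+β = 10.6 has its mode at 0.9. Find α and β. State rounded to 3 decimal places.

For α,β>1 the mode is (α−1)/(α+β−2), so α = mode·(κ−2)+1 = 0.9×8.6+1 = 8.740.
And β = (1−mode)·(κ−2)+1 = 0.1×8.6+1 = 1.860.

α = 8.740, β = 1.860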